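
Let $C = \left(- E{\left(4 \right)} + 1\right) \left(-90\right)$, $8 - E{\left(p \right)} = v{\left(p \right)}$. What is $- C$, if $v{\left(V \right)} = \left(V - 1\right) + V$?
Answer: $0$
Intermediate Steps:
$v{\left(V \right)} = -1 + 2 V$ ($v{\left(V \right)} = \left(-1 + V\right) + V = -1 + 2 V$)
$E{\left(p \right)} = 9 - 2 p$ ($E{\left(p \right)} = 8 - \left(-1 + 2 p\right) = 9 - 2 p$)
$C = 0$ ($C = \left(- (9 - 8) + 1\right) \left(-90\right) = \left(\left(-1\right) 1 + 1\right) \left(-90\right) = \left(-1 + 1\right) \left(-90\right) = 0 \left(-90\right) = 0$)
$- C = \left(-1\right) 0 = 0$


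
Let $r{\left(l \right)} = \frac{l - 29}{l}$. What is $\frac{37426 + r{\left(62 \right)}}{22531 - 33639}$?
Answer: $- \frac{2320445}{688696} \approx -3.3693$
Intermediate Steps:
$r{\left(l \right)} = \frac{-29 + l}{l}$ ($r{\left(l \right)} = \frac{l - 29}{l} = \frac{-29 + l}{l}$)
$\frac{37426 + r{\left(62 \right)}}{22531 - 33639} = \frac{37426 + \frac{-29 + 62}{62}}{22531 - 33639} = \frac{37426 + \frac{1}{62} \cdot 33}{-11108} = \left(37426 + \frac{33}{62}\right) \left(- \frac{1}{11108}\right) = \frac{2320445}{62} \left(- \frac{1}{11108}\right) = - \frac{2320445}{688696}$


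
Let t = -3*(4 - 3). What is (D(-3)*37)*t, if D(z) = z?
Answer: 333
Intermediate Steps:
t = -3 (t = -3*1 = -3)
(D(-3)*37)*t = -3*37*(-3) = -111*(-3) = 333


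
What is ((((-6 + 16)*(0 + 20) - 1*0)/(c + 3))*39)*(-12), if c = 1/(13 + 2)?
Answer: -702000/23 ≈ -30522.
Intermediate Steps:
c = 1/15 ≈ 0.066667
((((-6 + 16)*(0 + 20) - 1*0)/(c + 3))*39)*(-12) = ((((-6 + 16)*(0 + 20) - 1*0)/(1/15 + 3))*39)*(-12) = (((10*20 + 0)/(46/15))*39)*(-12) = (((200 + 0)*(15/46))*39)*(-12) = ((200*(15/46))*39)*(-12) = ((1500/23)*39)*(-12) = (58500/23)*(-12) = -702000/23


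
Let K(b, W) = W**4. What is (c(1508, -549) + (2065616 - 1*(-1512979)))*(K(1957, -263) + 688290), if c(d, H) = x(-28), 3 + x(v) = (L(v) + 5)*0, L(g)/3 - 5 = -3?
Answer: 17123701751877792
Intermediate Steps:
L(g) = 6 (L(g) = 15 + 3*(-3) = 15 - 9 = 6)
x(v) = -3 (x(v) = -3 + (6 + 5)*0 = -3 + 11*0 = -3 + 0 = -3)
c(d, H) = -3
(c(1508, -549) + (2065616 - 1*(-1512979)))*(K(1957, -263) + 688290) = (-3 + (2065616 - 1*(-1512979)))*((-263)**4 + 688290) = (-3 + (2065616 + 1512979))*(4784350561 + 688290) = (-3 + 3578595)*4785038851 = 3578592*4785038851 = 17123701751877792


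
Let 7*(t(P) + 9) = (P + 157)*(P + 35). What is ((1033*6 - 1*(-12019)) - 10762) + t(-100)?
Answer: 48417/7 ≈ 6916.7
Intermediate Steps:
t(P) = -9 + (35 + P)*(157 + P)/7 (t(P) = -9 + ((P + 157)*(P + 35))/7 = -9 + ((157 + P)*(35 + P))/7 = -9 + ((35 + P)*(157 + P))/7 = -9 + (35 + P)*(157 + P)/7)
((1033*6 - 1*(-12019)) - 10762) + t(-100) = ((1033*6 - 1*(-12019)) - 10762) + (776 + (⅐)*(-100)² + (192/7)*(-100)) = ((6198 + 12019) - 10762) + (776 + (⅐)*10000 - 19200/7) = (18217 - 10762) + (776 + 10000/7 - 19200/7) = 7455 - 3768/7 = 48417/7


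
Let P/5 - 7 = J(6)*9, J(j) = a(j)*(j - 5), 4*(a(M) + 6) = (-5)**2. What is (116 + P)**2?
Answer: 421201/16 ≈ 26325.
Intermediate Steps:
a(M) = 1/4 (a(M) = -6 + (1/4)*(-5)**2 = -6 + (1/4)*25 = -6 + 25/4 = 1/4)
J(j) = -5/4 + j/4 (J(j) = (j - 5)/4 = (-5 + j)/4 = -5/4 + j/4)
P = 185/4 (P = 35 + 5*((-5/4 + (1/4)*6)*9) = 35 + 5*((-5/4 + 3/2)*9) = 35 + 5*((1/4)*9) = 35 + 5*(9/4) = 35 + 45/4 = 185/4 ≈ 46.250)
(116 + P)**2 = (116 + 185/4)**2 = (649/4)**2 = 421201/16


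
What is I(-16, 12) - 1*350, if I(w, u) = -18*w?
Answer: -62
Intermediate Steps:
I(-16, 12) - 1*350 = -18*(-16) - 1*350 = 288 - 350 = -62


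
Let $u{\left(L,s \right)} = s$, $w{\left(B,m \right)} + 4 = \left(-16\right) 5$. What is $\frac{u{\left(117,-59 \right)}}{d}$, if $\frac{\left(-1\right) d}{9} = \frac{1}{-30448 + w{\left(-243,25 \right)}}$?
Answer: $- \frac{1801388}{9} \approx -2.0015 \cdot 10^{5}$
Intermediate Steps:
$w{\left(B,m \right)} = -84$ ($w{\left(B,m \right)} = -4 - 80 = -84$)
$d = \frac{9}{30532}$ ($d = - \frac{9}{-30448 - 84} = - \frac{9}{-30532} = \left(-9\right) \left(- \frac{1}{30532}\right) = \frac{9}{30532} \approx 0.00029477$)
$\frac{u{\left(117,-59 \right)}}{d} = - \frac{59}{\frac{9}{30532}} = \left(-59\right) \frac{30532}{9} = - \frac{1801388}{9}$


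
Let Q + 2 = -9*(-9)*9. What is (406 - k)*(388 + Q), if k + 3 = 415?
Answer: -6690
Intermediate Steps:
Q = 727 (Q = -2 - 9*(-9)*9 = -2 + 81*9 = -2 + 729 = 727)
k = 412 (k = -3 + 415 = 412)
(406 - k)*(388 + Q) = (406 - 1*412)*(388 + 727) = (406 - 412)*1115 = -6*1115 = -6690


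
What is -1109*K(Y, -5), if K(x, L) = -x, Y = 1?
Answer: 1109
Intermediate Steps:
-1109*K(Y, -5) = -(-1109) = -1109*(-1) = 1109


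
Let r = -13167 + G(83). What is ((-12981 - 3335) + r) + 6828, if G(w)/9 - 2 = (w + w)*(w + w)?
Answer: 225367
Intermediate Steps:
G(w) = 18 + 36*w**2 (G(w) = 18 + 9*((w + w)*(w + w)) = 18 + 9*((2*w)*(2*w)) = 18 + 9*(4*w**2) = 18 + 36*w**2)
r = 234855 (r = -13167 + (18 + 36*83**2) = -13167 + (18 + 36*6889) = -13167 + (18 + 248004) = -13167 + 248022 = 234855)
((-12981 - 3335) + r) + 6828 = ((-12981 - 3335) + 234855) + 6828 = (-16316 + 234855) + 6828 = 218539 + 6828 = 225367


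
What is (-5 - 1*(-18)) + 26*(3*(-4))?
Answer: -299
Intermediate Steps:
(-5 - 1*(-18)) + 26*(3*(-4)) = (-5 + 18) + 26*(-12) = 13 - 312 = -299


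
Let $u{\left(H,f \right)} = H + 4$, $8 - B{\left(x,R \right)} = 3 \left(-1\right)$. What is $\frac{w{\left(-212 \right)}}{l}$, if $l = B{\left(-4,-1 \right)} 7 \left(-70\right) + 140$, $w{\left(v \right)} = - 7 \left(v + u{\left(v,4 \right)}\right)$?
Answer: $- \frac{14}{25} \approx -0.56$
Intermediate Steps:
$B{\left(x,R \right)} = 11$ ($B{\left(x,R \right)} = 8 - 3 \left(-1\right) = 8 - -3 = 8 + 3 = 11$)
$u{\left(H,f \right)} = 4 + H$
$w{\left(v \right)} = -28 - 14 v$ ($w{\left(v \right)} = - 7 \left(v + \left(4 + v\right)\right) = - 7 \left(4 + 2 v\right) = -28 - 14 v$)
$l = -5250$ ($l = 11 \cdot 7 \left(-70\right) + 140 = 77 \left(-70\right) + 140 = -5390 + 140 = -5250$)
$\frac{w{\left(-212 \right)}}{l} = \frac{-28 - -2968}{-5250} = \left(-28 + 2968\right) \left(- \frac{1}{5250}\right) = 2940 \left(- \frac{1}{5250}\right) = - \frac{14}{25}$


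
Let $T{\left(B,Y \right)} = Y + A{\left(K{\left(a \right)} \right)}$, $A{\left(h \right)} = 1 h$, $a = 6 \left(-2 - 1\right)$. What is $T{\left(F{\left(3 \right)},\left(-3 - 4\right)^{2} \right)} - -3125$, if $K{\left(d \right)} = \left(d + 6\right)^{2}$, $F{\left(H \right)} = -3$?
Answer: $3318$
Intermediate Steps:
$a = -18$ ($a = 6 \left(-3\right) = -18$)
$K{\left(d \right)} = \left(6 + d\right)^{2}$
$A{\left(h \right)} = h$
$T{\left(B,Y \right)} = 144 + Y$ ($T{\left(B,Y \right)} = Y + \left(6 - 18\right)^{2} = Y + \left(-12\right)^{2} = Y + 144 = 144 + Y$)
$T{\left(F{\left(3 \right)},\left(-3 - 4\right)^{2} \right)} - -3125 = \left(144 + \left(-3 - 4\right)^{2}\right) - -3125 = \left(144 + \left(-7\right)^{2}\right) + 3125 = \left(144 + 49\right) + 3125 = 193 + 3125 = 3318$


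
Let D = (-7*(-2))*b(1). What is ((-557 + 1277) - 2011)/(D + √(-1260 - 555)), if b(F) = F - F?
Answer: 1291*I*√15/165 ≈ 30.303*I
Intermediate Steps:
b(F) = 0
D = 0 (D = -7*(-2)*0 = 14*0 = 0)
((-557 + 1277) - 2011)/(D + √(-1260 - 555)) = ((-557 + 1277) - 2011)/(0 + √(-1260 - 555)) = (720 - 2011)/(0 + √(-1815)) = -1291/(0 + 11*I*√15) = -1291*(-I*√15/165) = -(-1291)*I*√15/165 = 1291*I*√15/165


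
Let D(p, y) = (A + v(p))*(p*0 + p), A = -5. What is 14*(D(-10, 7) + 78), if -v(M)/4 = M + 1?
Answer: -3248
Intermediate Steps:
v(M) = -4 - 4*M (v(M) = -4*(M + 1) = -4*(1 + M) = -4 - 4*M)
D(p, y) = p*(-9 - 4*p) (D(p, y) = (-5 + (-4 - 4*p))*(p*0 + p) = (-9 - 4*p)*(0 + p) = (-9 - 4*p)*p = p*(-9 - 4*p))
14*(D(-10, 7) + 78) = 14*(-1*(-10)*(9 + 4*(-10)) + 78) = 14*(-1*(-10)*(9 - 40) + 78) = 14*(-1*(-10)*(-31) + 78) = 14*(-310 + 78) = 14*(-232) = -3248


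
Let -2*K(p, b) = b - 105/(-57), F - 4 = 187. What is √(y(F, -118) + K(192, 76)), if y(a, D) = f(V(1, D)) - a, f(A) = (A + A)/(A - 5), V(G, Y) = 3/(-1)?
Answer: I*√330923/38 ≈ 15.138*I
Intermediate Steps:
F = 191 (F = 4 + 187 = 191)
V(G, Y) = -3 (V(G, Y) = 3*(-1) = -3)
f(A) = 2*A/(-5 + A) (f(A) = (2*A)/(-5 + A) = 2*A/(-5 + A))
K(p, b) = -35/38 - b/2 (K(p, b) = -(b - 105/(-57))/2 = -(b - 105*(-1/57))/2 = -(b + 35/19)/2 = -(35/19 + b)/2 = -35/38 - b/2)
y(a, D) = ¾ - a (y(a, D) = 2*(-3)/(-5 - 3) - a = 2*(-3)/(-8) - a = 2*(-3)*(-⅛) - a = ¾ - a)
√(y(F, -118) + K(192, 76)) = √((¾ - 1*191) + (-35/38 - ½*76)) = √((¾ - 191) + (-35/38 - 38)) = √(-761/4 - 1479/38) = √(-17417/76) = I*√330923/38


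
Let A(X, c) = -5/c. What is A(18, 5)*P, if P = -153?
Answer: 153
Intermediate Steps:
A(18, 5)*P = -5/5*(-153) = -5*⅕*(-153) = -1*(-153) = 153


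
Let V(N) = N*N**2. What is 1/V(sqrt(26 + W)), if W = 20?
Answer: sqrt(46)/2116 ≈ 0.0032053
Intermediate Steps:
V(N) = N**3
1/V(sqrt(26 + W)) = 1/((sqrt(26 + 20))**3) = 1/((sqrt(46))**3) = 1/(46*sqrt(46)) = sqrt(46)/2116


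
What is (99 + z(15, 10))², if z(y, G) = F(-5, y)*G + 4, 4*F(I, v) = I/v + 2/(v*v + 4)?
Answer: 19714125649/1887876 ≈ 10442.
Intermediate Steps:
F(I, v) = 1/(2*(4 + v²)) + I/(4*v) (F(I, v) = (I/v + 2/(v*v + 4))/4 = (I/v + 2/(v² + 4))/4 = (I/v + 2/(4 + v²))/4 = (2/(4 + v²) + I/v)/4 = 1/(2*(4 + v²)) + I/(4*v))
z(y, G) = 4 + G*(-5 + y/2 - 5*y²/4)/(y*(4 + y²)) (z(y, G) = ((-5 + y/2 + (¼)*(-5)*y²)/(y*(4 + y²)))*G + 4 = ((-5 + y/2 - 5*y²/4)/(y*(4 + y²)))*G + 4 = G*(-5 + y/2 - 5*y²/4)/(y*(4 + y²)) + 4 = 4 + G*(-5 + y/2 - 5*y²/4)/(y*(4 + y²)))
(99 + z(15, 10))² = (99 + (¼)*(-1*10*(20 - 2*15 + 5*15²) + 16*15*(4 + 15²))/(15*(4 + 15²)))² = (99 + (¼)*(1/15)*(-1*10*(20 - 30 + 5*225) + 16*15*(4 + 225))/(4 + 225))² = (99 + (¼)*(1/15)*(-1*10*(20 - 30 + 1125) + 16*15*229)/229)² = (99 + (¼)*(1/15)*(1/229)*(-1*10*1115 + 54960))² = (99 + (¼)*(1/15)*(1/229)*(-11150 + 54960))² = (99 + (¼)*(1/15)*(1/229)*43810)² = (99 + 4381/1374)² = (140407/1374)² = 19714125649/1887876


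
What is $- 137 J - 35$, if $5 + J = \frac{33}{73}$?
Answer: $\frac{42929}{73} \approx 588.07$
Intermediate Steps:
$J = - \frac{332}{73}$ ($J = -5 + \frac{33}{73} = - \frac{332}{73} \approx -4.5479$)
$- 137 J - 35 = \left(-137\right) \left(- \frac{332}{73}\right) - 35 = \frac{45484}{73} - 35 = \frac{42929}{73}$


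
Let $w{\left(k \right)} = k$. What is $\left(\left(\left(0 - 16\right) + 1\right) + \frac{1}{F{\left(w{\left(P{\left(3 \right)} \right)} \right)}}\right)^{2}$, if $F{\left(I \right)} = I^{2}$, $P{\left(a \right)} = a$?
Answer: $\frac{17956}{81} \approx 221.68$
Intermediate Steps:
$\left(\left(\left(0 - 16\right) + 1\right) + \frac{1}{F{\left(w{\left(P{\left(3 \right)} \right)} \right)}}\right)^{2} = \left(\left(\left(0 - 16\right) + 1\right) + \frac{1}{3^{2}}\right)^{2} = \left(\left(-16 + 1\right) + \frac{1}{9}\right)^{2} = \left(-15 + \frac{1}{9}\right)^{2} = \left(- \frac{134}{9}\right)^{2} = \frac{17956}{81}$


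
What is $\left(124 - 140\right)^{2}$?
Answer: $256$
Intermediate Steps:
$\left(124 - 140\right)^{2} = \left(-16\right)^{2} = 256$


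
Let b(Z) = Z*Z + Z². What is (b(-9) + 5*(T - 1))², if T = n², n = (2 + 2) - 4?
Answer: 24649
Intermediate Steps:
n = 0 (n = 4 - 4 = 0)
T = 0 (T = 0² = 0)
b(Z) = 2*Z² (b(Z) = Z² + Z² = 2*Z²)
(b(-9) + 5*(T - 1))² = (2*(-9)² + 5*(0 - 1))² = (2*81 + 5*(-1))² = (162 - 5)² = 157² = 24649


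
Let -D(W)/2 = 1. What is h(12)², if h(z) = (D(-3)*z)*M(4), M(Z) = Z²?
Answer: 147456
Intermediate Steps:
D(W) = -2 (D(W) = -2*1 = -2)
h(z) = -32*z (h(z) = -2*z*4² = -2*z*16 = -32*z)
h(12)² = (-32*12)² = (-384)² = 147456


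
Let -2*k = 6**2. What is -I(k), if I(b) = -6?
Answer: 6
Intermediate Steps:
k = -18 (k = -1/2*6**2 = -1/2*36 = -18)
-I(k) = -1*(-6) = 6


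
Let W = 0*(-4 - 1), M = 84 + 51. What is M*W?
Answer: 0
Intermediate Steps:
M = 135
W = 0 (W = 0*(-5) = 0)
M*W = 135*0 = 0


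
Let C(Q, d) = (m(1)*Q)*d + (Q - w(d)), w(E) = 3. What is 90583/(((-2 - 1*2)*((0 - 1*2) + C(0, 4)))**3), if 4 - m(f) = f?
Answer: 90583/8000 ≈ 11.323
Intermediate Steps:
m(f) = 4 - f
C(Q, d) = -3 + Q + 3*Q*d (C(Q, d) = ((4 - 1*1)*Q)*d + (Q - 1*3) = ((4 - 1)*Q)*d + (Q - 3) = (3*Q)*d + (-3 + Q) = 3*Q*d + (-3 + Q) = -3 + Q + 3*Q*d)
90583/(((-2 - 1*2)*((0 - 1*2) + C(0, 4)))**3) = 90583/(((-2 - 1*2)*((0 - 1*2) + (-3 + 0 + 3*0*4)))**3) = 90583/(((-2 - 2)*((0 - 2) + (-3 + 0 + 0)))**3) = 90583/((-4*(-2 - 3))**3) = 90583/((-4*(-5))**3) = 90583/(20**3) = 90583/8000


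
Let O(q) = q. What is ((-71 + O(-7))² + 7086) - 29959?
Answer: -16789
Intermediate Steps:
((-71 + O(-7))² + 7086) - 29959 = ((-71 - 7)² + 7086) - 29959 = ((-78)² + 7086) - 29959 = (6084 + 7086) - 29959 = 13170 - 29959 = -16789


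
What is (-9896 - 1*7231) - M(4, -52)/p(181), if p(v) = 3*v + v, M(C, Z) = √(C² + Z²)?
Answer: -17127 - √170/181 ≈ -17127.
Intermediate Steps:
p(v) = 4*v
(-9896 - 1*7231) - M(4, -52)/p(181) = (-9896 - 1*7231) - √(4² + (-52)²)/(4*181) = (-9896 - 7231) - √(16 + 2704)/724 = -17127 - √2720/724 = -17127 - 4*√170/724 = -17127 - √170/181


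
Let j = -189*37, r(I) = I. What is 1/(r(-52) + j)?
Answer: -1/7045 ≈ -0.00014194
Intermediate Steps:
j = -6993
1/(r(-52) + j) = 1/(-52 - 6993) = 1/(-7045) = -1/7045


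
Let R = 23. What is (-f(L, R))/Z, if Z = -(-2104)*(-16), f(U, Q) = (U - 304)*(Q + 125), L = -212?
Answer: -4773/2104 ≈ -2.2685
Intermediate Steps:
f(U, Q) = (-304 + U)*(125 + Q)
Z = -33664 (Z = -1*33664 = -33664)
(-f(L, R))/Z = -(-38000 - 304*23 + 125*(-212) + 23*(-212))/(-33664) = -(-38000 - 6992 - 26500 - 4876)*(-1/33664) = -1*(-76368)*(-1/33664) = 76368*(-1/33664) = -4773/2104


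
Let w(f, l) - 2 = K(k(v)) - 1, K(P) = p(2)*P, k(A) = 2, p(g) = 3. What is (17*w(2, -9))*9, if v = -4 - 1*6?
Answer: 1071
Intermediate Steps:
v = -10 (v = -4 - 6 = -10)
K(P) = 3*P
w(f, l) = 7 (w(f, l) = 2 + (3*2 - 1) = 2 + (6 - 1) = 2 + 5 = 7)
(17*w(2, -9))*9 = (17*7)*9 = 119*9 = 1071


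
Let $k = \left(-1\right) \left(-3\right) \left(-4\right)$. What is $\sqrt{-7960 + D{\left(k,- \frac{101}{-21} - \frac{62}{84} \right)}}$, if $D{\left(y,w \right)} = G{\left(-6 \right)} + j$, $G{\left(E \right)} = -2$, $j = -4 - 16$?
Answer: $i \sqrt{7982} \approx 89.342 i$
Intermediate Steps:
$j = -20$
$k = -12$ ($k = 3 \left(-4\right) = -12$)
$D{\left(y,w \right)} = -22$ ($D{\left(y,w \right)} = -2 - 20 = -22$)
$\sqrt{-7960 + D{\left(k,- \frac{101}{-21} - \frac{62}{84} \right)}} = \sqrt{-7960 - 22} = \sqrt{-7982} = i \sqrt{7982}$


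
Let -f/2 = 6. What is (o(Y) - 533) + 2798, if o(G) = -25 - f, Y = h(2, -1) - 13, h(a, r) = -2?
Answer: 2252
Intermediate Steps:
f = -12 (f = -2*6 = -12)
Y = -15 (Y = -2 - 13 = -15)
o(G) = -13 (o(G) = -25 - 1*(-12) = -25 + 12 = -13)
(o(Y) - 533) + 2798 = (-13 - 533) + 2798 = -546 + 2798 = 2252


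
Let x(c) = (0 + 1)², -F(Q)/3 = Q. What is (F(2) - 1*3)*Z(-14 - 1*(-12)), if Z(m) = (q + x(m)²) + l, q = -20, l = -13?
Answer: 288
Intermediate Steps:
F(Q) = -3*Q
x(c) = 1 (x(c) = 1² = 1)
Z(m) = -32 (Z(m) = (-20 + 1²) - 13 = (-20 + 1) - 13 = -19 - 13 = -32)
(F(2) - 1*3)*Z(-14 - 1*(-12)) = (-3*2 - 1*3)*(-32) = (-6 - 3)*(-32) = -9*(-32) = 288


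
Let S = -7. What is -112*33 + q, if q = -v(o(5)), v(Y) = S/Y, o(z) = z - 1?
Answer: -14777/4 ≈ -3694.3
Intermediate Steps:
o(z) = -1 + z
v(Y) = -7/Y
q = 7/4 (q = -(-7)/(-1 + 5) = -(-7)/4 = -1*(-7/4) = 7/4 ≈ 1.7500)
-112*33 + q = -112*33 + 7/4 = -3696 + 7/4 = -14777/4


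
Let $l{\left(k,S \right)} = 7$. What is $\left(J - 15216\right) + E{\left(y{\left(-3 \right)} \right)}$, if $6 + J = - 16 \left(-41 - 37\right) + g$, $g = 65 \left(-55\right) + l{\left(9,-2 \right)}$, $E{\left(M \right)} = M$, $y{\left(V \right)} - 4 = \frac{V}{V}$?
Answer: $-17537$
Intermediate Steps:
$y{\left(V \right)} = 5$ ($y{\left(V \right)} = 4 + \frac{V}{V} = 4 + 1 = 5$)
$g = -3568$ ($g = 65 \left(-55\right) + 7 = -3575 + 7 = -3568$)
$J = -2326$ ($J = -6 - \left(3568 + 16 \left(-41 - 37\right)\right) = -6 - 2320 = -2326$)
$\left(J - 15216\right) + E{\left(y{\left(-3 \right)} \right)} = \left(-2326 - 15216\right) + 5 = -17542 + 5 = -17537$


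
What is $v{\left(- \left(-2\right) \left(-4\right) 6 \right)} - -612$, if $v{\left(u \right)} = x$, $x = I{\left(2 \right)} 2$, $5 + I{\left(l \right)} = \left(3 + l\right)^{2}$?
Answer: $652$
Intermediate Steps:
$I{\left(l \right)} = -5 + \left(3 + l\right)^{2}$
$x = 40$ ($x = \left(-5 + \left(3 + 2\right)^{2}\right) 2 = \left(-5 + 5^{2}\right) 2 = \left(-5 + 25\right) 2 = 20 \cdot 2 = 40$)
$v{\left(u \right)} = 40$
$v{\left(- \left(-2\right) \left(-4\right) 6 \right)} - -612 = 40 - -612 = 40 + 612 = 652$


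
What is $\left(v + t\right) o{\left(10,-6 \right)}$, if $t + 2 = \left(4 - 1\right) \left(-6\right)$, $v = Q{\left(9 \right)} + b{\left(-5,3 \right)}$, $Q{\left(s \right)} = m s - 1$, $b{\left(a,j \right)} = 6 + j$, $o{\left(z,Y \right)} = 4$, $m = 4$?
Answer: $96$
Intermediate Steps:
$Q{\left(s \right)} = -1 + 4 s$ ($Q{\left(s \right)} = 4 s - 1 = -1 + 4 s$)
$v = 44$ ($v = \left(-1 + 4 \cdot 9\right) + \left(6 + 3\right) = \left(-1 + 36\right) + 9 = 35 + 9 = 44$)
$t = -20$ ($t = -2 + \left(4 - 1\right) \left(-6\right) = -2 + 3 \left(-6\right) = -2 - 18 = -20$)
$\left(v + t\right) o{\left(10,-6 \right)} = \left(44 - 20\right) 4 = 24 \cdot 4 = 96$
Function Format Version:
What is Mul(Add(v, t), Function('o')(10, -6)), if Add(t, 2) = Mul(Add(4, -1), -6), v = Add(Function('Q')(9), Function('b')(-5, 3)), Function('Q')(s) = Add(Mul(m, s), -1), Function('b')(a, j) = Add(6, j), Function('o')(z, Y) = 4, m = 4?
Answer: 96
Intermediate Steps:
Function('Q')(s) = Add(-1, Mul(4, s)) (Function('Q')(s) = Add(Mul(4, s), -1) = Add(-1, Mul(4, s)))
v = 44 (v = Add(Add(-1, Mul(4, 9)), Add(6, 3)) = Add(Add(-1, 36), 9) = Add(35, 9) = 44)
t = -20 (t = Add(-2, Mul(Add(4, -1), -6)) = Add(-2, Mul(3, -6)) = Add(-2, -18) = -20)
Mul(Add(v, t), Function('o')(10, -6)) = Mul(Add(44, -20), 4) = Mul(24, 4) = 96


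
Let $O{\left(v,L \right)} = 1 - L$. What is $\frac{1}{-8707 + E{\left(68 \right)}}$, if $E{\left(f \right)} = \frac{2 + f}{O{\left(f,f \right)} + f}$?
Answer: $- \frac{1}{8637} \approx -0.00011578$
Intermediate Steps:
$E{\left(f \right)} = 2 + f$ ($E{\left(f \right)} = \frac{2 + f}{\left(1 - f\right) + f} = \frac{2 + f}{1} = \left(2 + f\right) 1 = 2 + f$)
$\frac{1}{-8707 + E{\left(68 \right)}} = \frac{1}{-8707 + \left(2 + 68\right)} = \frac{1}{-8707 + 70} = \frac{1}{-8637} = - \frac{1}{8637}$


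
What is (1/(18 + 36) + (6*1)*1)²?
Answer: 105625/2916 ≈ 36.223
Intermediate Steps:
(1/(18 + 36) + (6*1)*1)² = (1/54 + 6*1)² = (1/54 + 6)² = (325/54)² = 105625/2916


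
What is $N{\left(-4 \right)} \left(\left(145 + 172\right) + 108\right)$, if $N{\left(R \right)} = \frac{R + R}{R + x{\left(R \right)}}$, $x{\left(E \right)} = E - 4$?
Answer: $\frac{850}{3} \approx 283.33$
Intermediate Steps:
$x{\left(E \right)} = -4 + E$ ($x{\left(E \right)} = E - 4 = -4 + E$)
$N{\left(R \right)} = \frac{2 R}{-4 + 2 R}$ ($N{\left(R \right)} = \frac{R + R}{R + \left(-4 + R\right)} = \frac{2 R}{-4 + 2 R}$)
$N{\left(-4 \right)} \left(\left(145 + 172\right) + 108\right) = - \frac{4}{-2 - 4} \left(\left(145 + 172\right) + 108\right) = - \frac{4}{-6} \left(317 + 108\right) = \left(-4\right) \left(- \frac{1}{6}\right) 425 = \frac{2}{3} \cdot 425 = \frac{850}{3}$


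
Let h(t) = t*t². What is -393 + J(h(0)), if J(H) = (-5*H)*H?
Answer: -393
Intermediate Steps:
h(t) = t³
J(H) = -5*H²
-393 + J(h(0)) = -393 - 5*(0³)² = -393 - 5*0² = -393 - 5*0 = -393 + 0 = -393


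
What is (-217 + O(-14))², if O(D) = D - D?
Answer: 47089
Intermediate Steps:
O(D) = 0
(-217 + O(-14))² = (-217 + 0)² = (-217)² = 47089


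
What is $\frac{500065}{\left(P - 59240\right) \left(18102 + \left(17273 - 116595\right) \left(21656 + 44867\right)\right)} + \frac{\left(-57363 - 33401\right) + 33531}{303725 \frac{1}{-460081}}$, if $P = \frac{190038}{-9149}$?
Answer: $\frac{94327392793418813636343522441}{1088021711619109920105200} \approx 86696.0$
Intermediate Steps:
$P = - \frac{190038}{9149}$ ($P = 190038 \left(- \frac{1}{9149}\right) = - \frac{190038}{9149} \approx -20.771$)
$\frac{500065}{\left(P - 59240\right) \left(18102 + \left(17273 - 116595\right) \left(21656 + 44867\right)\right)} + \frac{\left(-57363 - 33401\right) + 33531}{303725 \frac{1}{-460081}} = \frac{500065}{\left(- \frac{190038}{9149} - 59240\right) \left(18102 + \left(17273 - 116595\right) \left(21656 + 44867\right)\right)} + \frac{\left(-57363 - 33401\right) + 33531}{303725 \frac{1}{-460081}} = \frac{500065}{\left(- \frac{542176798}{9149}\right) \left(18102 - 6607197406\right)} + \frac{-90764 + 33531}{303725 \left(- \frac{1}{460081}\right)} = \frac{500065}{\left(- \frac{542176798}{9149}\right) \left(18102 - 6607197406\right)} - \frac{57233}{- \frac{303725}{460081}} = \frac{500065}{\left(- \frac{542176798}{9149}\right) \left(-6607179304\right)} - - \frac{26331815873}{303725} = \frac{500065}{\frac{3582259318854588592}{9149}} + \frac{26331815873}{303725} = 500065 \cdot \frac{9149}{3582259318854588592} + \frac{26331815873}{303725} = \frac{4575094685}{3582259318854588592} + \frac{26331815873}{303725} = \frac{94327392793418813636343522441}{1088021711619109920105200}$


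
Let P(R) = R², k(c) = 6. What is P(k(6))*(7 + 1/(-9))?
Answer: 248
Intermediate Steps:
P(k(6))*(7 + 1/(-9)) = 6²*(7 + 1/(-9)) = 36*(7 - ⅑) = 36*(62/9) = 248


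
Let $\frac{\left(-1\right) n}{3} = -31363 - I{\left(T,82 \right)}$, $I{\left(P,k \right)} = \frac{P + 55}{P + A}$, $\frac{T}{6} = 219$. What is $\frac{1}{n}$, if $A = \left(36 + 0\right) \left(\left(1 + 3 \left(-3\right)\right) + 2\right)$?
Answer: $\frac{366}{34437943} \approx 1.0628 \cdot 10^{-5}$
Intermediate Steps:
$T = 1314$ ($T = 6 \cdot 219 = 1314$)
$A = -216$ ($A = 36 \left(\left(1 - 9\right) + 2\right) = 36 \left(-8 + 2\right) = 36 \left(-6\right) = -216$)
$I{\left(P,k \right)} = \frac{55 + P}{-216 + P}$ ($I{\left(P,k \right)} = \frac{P + 55}{P - 216} = \frac{55 + P}{-216 + P}$)
$n = \frac{34437943}{366}$ ($n = - 3 \left(-31363 - \frac{55 + 1314}{-216 + 1314}\right) = - 3 \left(-31363 - \frac{1}{1098} \cdot 1369\right) = - 3 \left(-31363 - \frac{1369}{1098}\right) = \left(-3\right) \left(- \frac{34437943}{1098}\right) = \frac{34437943}{366} \approx 94093.0$)
$\frac{1}{n} = \frac{1}{\frac{34437943}{366}} = \frac{366}{34437943}$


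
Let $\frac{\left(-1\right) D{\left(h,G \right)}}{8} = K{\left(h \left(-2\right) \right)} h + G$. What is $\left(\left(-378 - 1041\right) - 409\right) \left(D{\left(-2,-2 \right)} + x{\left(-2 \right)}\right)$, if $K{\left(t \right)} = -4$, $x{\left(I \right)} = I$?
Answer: $91400$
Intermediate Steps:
$D{\left(h,G \right)} = - 8 G + 32 h$ ($D{\left(h,G \right)} = - 8 \left(- 4 h + G\right) = - 8 \left(G - 4 h\right) = - 8 G + 32 h$)
$\left(\left(-378 - 1041\right) - 409\right) \left(D{\left(-2,-2 \right)} + x{\left(-2 \right)}\right) = \left(\left(-378 - 1041\right) - 409\right) \left(\left(\left(-8\right) \left(-2\right) + 32 \left(-2\right)\right) - 2\right) = \left(-1419 - 409\right) \left(\left(16 - 64\right) - 2\right) = - 1828 \left(-48 - 2\right) = \left(-1828\right) \left(-50\right) = 91400$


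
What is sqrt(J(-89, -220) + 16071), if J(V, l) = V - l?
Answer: sqrt(16202) ≈ 127.29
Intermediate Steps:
sqrt(J(-89, -220) + 16071) = sqrt((-89 - 1*(-220)) + 16071) = sqrt((-89 + 220) + 16071) = sqrt(131 + 16071) = sqrt(16202)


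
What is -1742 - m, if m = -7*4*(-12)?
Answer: -2078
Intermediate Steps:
m = 336 (m = -28*(-12) = 336)
-1742 - m = -1742 - 1*336 = -1742 - 336 = -2078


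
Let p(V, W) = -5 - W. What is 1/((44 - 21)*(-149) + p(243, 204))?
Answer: -1/3636 ≈ -0.00027503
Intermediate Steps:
1/((44 - 21)*(-149) + p(243, 204)) = 1/((44 - 21)*(-149) + (-5 - 1*204)) = 1/(23*(-149) + (-5 - 204)) = 1/(-3427 - 209) = 1/(-3636) = -1/3636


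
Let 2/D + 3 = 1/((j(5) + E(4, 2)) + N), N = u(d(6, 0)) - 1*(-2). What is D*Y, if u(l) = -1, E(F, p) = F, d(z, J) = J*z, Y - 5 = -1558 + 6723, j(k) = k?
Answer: -103400/29 ≈ -3565.5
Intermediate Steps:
Y = 5170 (Y = 5 + (-1558 + 6723) = 5 + 5165 = 5170)
N = 1 (N = -1 - 1*(-2) = -1 + 2 = 1)
D = -20/29 (D = 2/(-3 + 1/((5 + 4) + 1)) = 2/(-3 + 1/(9 + 1)) = 2/(-3 + 1/10) = 2/(-3 + ⅒) = 2/(-29/10) = 2*(-10/29) = -20/29 ≈ -0.68966)
D*Y = -20/29*5170 = -103400/29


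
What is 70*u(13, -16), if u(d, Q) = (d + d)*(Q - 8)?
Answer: -43680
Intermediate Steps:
u(d, Q) = 2*d*(-8 + Q) (u(d, Q) = (2*d)*(-8 + Q) = 2*d*(-8 + Q))
70*u(13, -16) = 70*(2*13*(-8 - 16)) = 70*(2*13*(-24)) = 70*(-624) = -43680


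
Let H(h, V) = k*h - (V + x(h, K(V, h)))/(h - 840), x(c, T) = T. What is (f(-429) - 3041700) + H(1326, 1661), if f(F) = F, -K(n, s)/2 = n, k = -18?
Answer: -1490072881/486 ≈ -3.0660e+6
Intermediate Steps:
K(n, s) = -2*n
H(h, V) = -18*h + V/(-840 + h) (H(h, V) = -18*h - (V - 2*V)/(h - 840) = -18*h - (-V)/(-840 + h) = -18*h - (-1)*V/(-840 + h) = -18*h + V/(-840 + h))
(f(-429) - 3041700) + H(1326, 1661) = (-429 - 3041700) + (1661 - 18*1326² + 15120*1326)/(-840 + 1326) = -3042129 + (1661 - 18*1758276 + 20049120)/486 = -3042129 + (1661 - 31648968 + 20049120)/486 = -3042129 + (1/486)*(-11598187) = -3042129 - 11598187/486 = -1490072881/486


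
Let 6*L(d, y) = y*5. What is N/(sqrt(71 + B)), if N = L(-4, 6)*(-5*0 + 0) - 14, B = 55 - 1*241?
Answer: 14*I*sqrt(115)/115 ≈ 1.3055*I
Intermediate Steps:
B = -186 (B = 55 - 241 = -186)
L(d, y) = 5*y/6 (L(d, y) = (y*5)/6 = (5*y)/6 = 5*y/6)
N = -14 (N = ((5/6)*6)*(-5*0 + 0) - 14 = 5*(0 + 0) - 14 = 5*0 - 14 = 0 - 14 = -14)
N/(sqrt(71 + B)) = -14/sqrt(71 - 186) = -14*(-I*sqrt(115)/115) = -(-14)*I*sqrt(115)/115 = 14*I*sqrt(115)/115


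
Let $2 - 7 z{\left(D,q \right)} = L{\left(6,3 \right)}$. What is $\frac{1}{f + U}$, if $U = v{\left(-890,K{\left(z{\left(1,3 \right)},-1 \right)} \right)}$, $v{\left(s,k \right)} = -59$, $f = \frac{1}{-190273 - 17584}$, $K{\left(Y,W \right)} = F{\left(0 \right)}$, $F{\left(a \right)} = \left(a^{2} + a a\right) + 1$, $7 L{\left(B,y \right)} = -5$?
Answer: $- \frac{207857}{12263564} \approx -0.016949$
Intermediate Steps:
$L{\left(B,y \right)} = - \frac{5}{7}$ ($L{\left(B,y \right)} = \frac{1}{7} \left(-5\right) = - \frac{5}{7}$)
$F{\left(a \right)} = 1 + 2 a^{2}$ ($F{\left(a \right)} = \left(a^{2} + a^{2}\right) + 1 = 2 a^{2} + 1 = 1 + 2 a^{2}$)
$z{\left(D,q \right)} = \frac{19}{49}$ ($z{\left(D,q \right)} = \frac{2}{7} - - \frac{5}{49} = \frac{2}{7} + \frac{5}{49} = \frac{19}{49}$)
$K{\left(Y,W \right)} = 1$ ($K{\left(Y,W \right)} = 1 + 2 \cdot 0^{2} = 1 + 2 \cdot 0 = 1 + 0 = 1$)
$f = - \frac{1}{207857}$ ($f = \frac{1}{-207857} = - \frac{1}{207857} \approx -4.811 \cdot 10^{-6}$)
$U = -59$
$\frac{1}{f + U} = \frac{1}{- \frac{1}{207857} - 59} = \frac{1}{- \frac{12263564}{207857}} = - \frac{207857}{12263564}$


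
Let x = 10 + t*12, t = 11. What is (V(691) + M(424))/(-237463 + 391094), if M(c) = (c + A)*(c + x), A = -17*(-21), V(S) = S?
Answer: 442737/153631 ≈ 2.8818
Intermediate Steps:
x = 142 (x = 10 + 11*12 = 10 + 132 = 142)
A = 357
M(c) = (142 + c)*(357 + c) (M(c) = (c + 357)*(c + 142) = (357 + c)*(142 + c) = (142 + c)*(357 + c))
(V(691) + M(424))/(-237463 + 391094) = (691 + (50694 + 424² + 499*424))/(-237463 + 391094) = (691 + (50694 + 179776 + 211576))/153631 = (691 + 442046)*(1/153631) = 442737*(1/153631) = 442737/153631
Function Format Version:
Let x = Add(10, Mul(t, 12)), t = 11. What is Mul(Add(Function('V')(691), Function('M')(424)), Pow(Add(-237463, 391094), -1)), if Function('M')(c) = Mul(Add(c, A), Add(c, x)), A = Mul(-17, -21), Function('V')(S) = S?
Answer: Rational(442737, 153631) ≈ 2.8818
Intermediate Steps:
x = 142 (x = Add(10, Mul(11, 12)) = Add(10, 132) = 142)
A = 357
Function('M')(c) = Mul(Add(142, c), Add(357, c)) (Function('M')(c) = Mul(Add(c, 357), Add(c, 142)) = Mul(Add(357, c), Add(142, c)) = Mul(Add(142, c), Add(357, c)))
Mul(Add(Function('V')(691), Function('M')(424)), Pow(Add(-237463, 391094), -1)) = Mul(Add(691, Add(50694, Pow(424, 2), Mul(499, 424))), Pow(Add(-237463, 391094), -1)) = Mul(Add(691, Add(50694, 179776, 211576)), Pow(153631, -1)) = Mul(Add(691, 442046), Rational(1, 153631)) = Mul(442737, Rational(1, 153631)) = Rational(442737, 153631)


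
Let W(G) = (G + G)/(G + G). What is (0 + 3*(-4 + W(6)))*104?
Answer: -936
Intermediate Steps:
W(G) = 1 (W(G) = (2*G)/((2*G)) = (2*G)*(1/(2*G)) = 1)
(0 + 3*(-4 + W(6)))*104 = (0 + 3*(-4 + 1))*104 = (0 + 3*(-3))*104 = (0 - 9)*104 = -9*104 = -936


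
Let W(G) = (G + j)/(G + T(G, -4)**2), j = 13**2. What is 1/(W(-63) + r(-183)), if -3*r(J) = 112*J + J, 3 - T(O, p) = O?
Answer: 81/558335 ≈ 0.00014507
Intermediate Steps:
T(O, p) = 3 - O
j = 169
r(J) = -113*J/3 (r(J) = -(112*J + J)/3 = -113*J/3)
W(G) = (169 + G)/(G + (3 - G)**2) (W(G) = (G + 169)/(G + (3 - G)**2) = (169 + G)/(G + (3 - G)**2))
1/(W(-63) + r(-183)) = 1/((169 - 63)/(-63 + (-3 - 63)**2) - 113/3*(-183)) = 1/(106/(-63 + (-66)**2) + 6893) = 1/(106/(-63 + 4356) + 6893) = 1/(106/4293 + 6893) = 1/((1/4293)*106 + 6893) = 1/(2/81 + 6893) = 1/(558335/81) = 81/558335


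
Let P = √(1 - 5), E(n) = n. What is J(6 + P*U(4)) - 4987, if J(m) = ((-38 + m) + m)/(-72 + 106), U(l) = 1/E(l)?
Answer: -84792/17 + I/34 ≈ -4987.8 + 0.029412*I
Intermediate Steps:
P = 2*I (P = √(-4) = 2*I ≈ 2.0*I)
U(l) = 1/l
J(m) = -19/17 + m/17 (J(m) = (-38 + 2*m)/34 = (-38 + 2*m)*(1/34) = -19/17 + m/17)
J(6 + P*U(4)) - 4987 = (-19/17 + (6 + (2*I)/4)/17) - 4987 = (-19/17 + (6 + (2*I)*(¼))/17) - 4987 = (-19/17 + (6 + I/2)/17) - 4987 = (-19/17 + (6/17 + I/34)) - 4987 = (-13/17 + I/34) - 4987 = -84792/17 + I/34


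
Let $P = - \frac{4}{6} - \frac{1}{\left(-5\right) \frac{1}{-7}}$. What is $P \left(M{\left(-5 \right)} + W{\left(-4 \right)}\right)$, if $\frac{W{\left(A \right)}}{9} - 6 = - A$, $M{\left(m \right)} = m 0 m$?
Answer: $-186$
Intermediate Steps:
$M{\left(m \right)} = 0$ ($M{\left(m \right)} = 0 m = 0$)
$W{\left(A \right)} = 54 - 9 A$ ($W{\left(A \right)} = 54 + 9 \left(- A\right) = 54 - 9 A$)
$P = - \frac{31}{15}$ ($P = \left(-4\right) \frac{1}{6} - \frac{1}{\left(-5\right) \left(- \frac{1}{7}\right)} = - \frac{2}{3} - \frac{1}{\frac{5}{7}} = - \frac{2}{3} - \frac{7}{5} = - \frac{31}{15} \approx -2.0667$)
$P \left(M{\left(-5 \right)} + W{\left(-4 \right)}\right) = - \frac{31 \left(0 + \left(54 - -36\right)\right)}{15} = - \frac{31 \left(0 + \left(54 + 36\right)\right)}{15} = - \frac{31 \left(0 + 90\right)}{15} = \left(- \frac{31}{15}\right) 90 = -186$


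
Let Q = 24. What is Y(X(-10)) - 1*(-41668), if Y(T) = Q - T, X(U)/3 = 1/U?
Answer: 416923/10 ≈ 41692.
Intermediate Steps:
X(U) = 3/U
Y(T) = 24 - T
Y(X(-10)) - 1*(-41668) = (24 - 3/(-10)) - 1*(-41668) = (24 - 3*(-1)/10) + 41668 = (24 - 1*(-3/10)) + 41668 = (24 + 3/10) + 41668 = 243/10 + 41668 = 416923/10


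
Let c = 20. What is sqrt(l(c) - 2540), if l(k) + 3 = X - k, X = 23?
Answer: 2*I*sqrt(635) ≈ 50.398*I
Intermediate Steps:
l(k) = 20 - k (l(k) = -3 + (23 - k) = 20 - k)
sqrt(l(c) - 2540) = sqrt((20 - 1*20) - 2540) = sqrt((20 - 20) - 2540) = sqrt(0 - 2540) = sqrt(-2540) = 2*I*sqrt(635)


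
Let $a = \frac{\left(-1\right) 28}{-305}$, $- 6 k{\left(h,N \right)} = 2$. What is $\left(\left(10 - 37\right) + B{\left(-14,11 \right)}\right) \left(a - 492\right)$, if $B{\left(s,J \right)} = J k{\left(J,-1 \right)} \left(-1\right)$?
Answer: $\frac{2100448}{183} \approx 11478.0$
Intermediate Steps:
$k{\left(h,N \right)} = - \frac{1}{3}$ ($k{\left(h,N \right)} = \left(- \frac{1}{6}\right) 2 = - \frac{1}{3}$)
$B{\left(s,J \right)} = \frac{J}{3}$ ($B{\left(s,J \right)} = J \left(- \frac{1}{3}\right) \left(-1\right) = - \frac{J}{3} \left(-1\right) = \frac{J}{3}$)
$a = \frac{28}{305}$ ($a = \left(-28\right) \left(- \frac{1}{305}\right) = \frac{28}{305} \approx 0.091803$)
$\left(\left(10 - 37\right) + B{\left(-14,11 \right)}\right) \left(a - 492\right) = \left(\left(10 - 37\right) + \frac{1}{3} \cdot 11\right) \left(\frac{28}{305} - 492\right) = \left(\left(10 - 37\right) + \frac{11}{3}\right) \left(- \frac{150032}{305}\right) = \left(-27 + \frac{11}{3}\right) \left(- \frac{150032}{305}\right) = \left(- \frac{70}{3}\right) \left(- \frac{150032}{305}\right) = \frac{2100448}{183}$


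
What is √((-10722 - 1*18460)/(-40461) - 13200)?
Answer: I*√21608440544298/40461 ≈ 114.89*I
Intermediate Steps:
√((-10722 - 1*18460)/(-40461) - 13200) = √((-10722 - 18460)*(-1/40461) - 13200) = √(-29182*(-1/40461) - 13200) = √(29182/40461 - 13200) = √(-534056018/40461) = I*√21608440544298/40461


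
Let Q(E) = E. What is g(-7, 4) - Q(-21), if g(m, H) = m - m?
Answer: 21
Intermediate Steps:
g(m, H) = 0
g(-7, 4) - Q(-21) = 0 - 1*(-21) = 0 + 21 = 21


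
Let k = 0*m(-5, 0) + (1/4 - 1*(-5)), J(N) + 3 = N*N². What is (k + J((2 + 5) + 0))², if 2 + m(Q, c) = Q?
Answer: 1907161/16 ≈ 1.1920e+5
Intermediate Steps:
m(Q, c) = -2 + Q
J(N) = -3 + N³ (J(N) = -3 + N*N² = -3 + N³)
k = 21/4 (k = 0*(-2 - 5) + (1/4 - 1*(-5)) = 0*(-7) + (¼ + 5) = 0 + 21/4 = 21/4 ≈ 5.2500)
(k + J((2 + 5) + 0))² = (21/4 + (-3 + ((2 + 5) + 0)³))² = (21/4 + (-3 + (7 + 0)³))² = (21/4 + (-3 + 7³))² = (21/4 + (-3 + 343))² = (21/4 + 340)² = (1381/4)² = 1907161/16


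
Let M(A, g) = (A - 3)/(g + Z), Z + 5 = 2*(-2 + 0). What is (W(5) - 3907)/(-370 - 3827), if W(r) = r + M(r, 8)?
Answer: 3904/4197 ≈ 0.93019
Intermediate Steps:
Z = -9 (Z = -5 + 2*(-2 + 0) = -5 + 2*(-2) = -5 - 4 = -9)
M(A, g) = (-3 + A)/(-9 + g) (M(A, g) = (A - 3)/(g - 9) = (-3 + A)/(-9 + g))
W(r) = 3 (W(r) = r + (-3 + r)/(-9 + 8) = r + (-3 + r)/(-1) = r - (-3 + r) = r + (3 - r) = 3)
(W(5) - 3907)/(-370 - 3827) = (3 - 3907)/(-370 - 3827) = -3904/(-4197) = -3904*(-1/4197) = 3904/4197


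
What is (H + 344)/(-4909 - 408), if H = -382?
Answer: 38/5317 ≈ 0.0071469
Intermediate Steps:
(H + 344)/(-4909 - 408) = (-382 + 344)/(-4909 - 408) = -38/(-5317) = -38*(-1/5317) = 38/5317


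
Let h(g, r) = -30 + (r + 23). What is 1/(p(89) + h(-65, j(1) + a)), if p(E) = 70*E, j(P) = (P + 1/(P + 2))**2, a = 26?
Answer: 9/56257 ≈ 0.00015998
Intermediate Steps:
j(P) = (P + 1/(2 + P))**2
h(g, r) = -7 + r (h(g, r) = -30 + (23 + r) = -7 + r)
1/(p(89) + h(-65, j(1) + a)) = 1/(70*89 + (-7 + ((1 + 1**2 + 2*1)**2/(2 + 1)**2 + 26))) = 1/(6230 + (-7 + ((1 + 1 + 2)**2/3**2 + 26))) = 1/(6230 + (-7 + ((1/9)*4**2 + 26))) = 1/(6230 + (-7 + ((1/9)*16 + 26))) = 1/(6230 + (-7 + (16/9 + 26))) = 1/(6230 + (-7 + 250/9)) = 1/(6230 + 187/9) = 1/(56257/9) = 9/56257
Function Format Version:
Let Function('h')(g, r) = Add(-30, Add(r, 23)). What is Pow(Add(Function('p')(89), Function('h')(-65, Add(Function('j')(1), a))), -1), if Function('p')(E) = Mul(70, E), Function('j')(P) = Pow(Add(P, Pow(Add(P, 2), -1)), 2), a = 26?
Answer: Rational(9, 56257) ≈ 0.00015998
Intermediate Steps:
Function('j')(P) = Pow(Add(P, Pow(Add(2, P), -1)), 2)
Function('h')(g, r) = Add(-7, r) (Function('h')(g, r) = Add(-30, Add(23, r)) = Add(-7, r))
Pow(Add(Function('p')(89), Function('h')(-65, Add(Function('j')(1), a))), -1) = Pow(Add(Mul(70, 89), Add(-7, Add(Mul(Pow(Add(2, 1), -2), Pow(Add(1, Pow(1, 2), Mul(2, 1)), 2)), 26))), -1) = Pow(Add(6230, Add(-7, Add(Mul(Pow(3, -2), Pow(Add(1, 1, 2), 2)), 26))), -1) = Pow(Add(6230, Add(-7, Add(Mul(Rational(1, 9), Pow(4, 2)), 26))), -1) = Pow(Add(6230, Add(-7, Add(Mul(Rational(1, 9), 16), 26))), -1) = Pow(Add(6230, Add(-7, Add(Rational(16, 9), 26))), -1) = Pow(Add(6230, Add(-7, Rational(250, 9))), -1) = Pow(Add(6230, Rational(187, 9)), -1) = Pow(Rational(56257, 9), -1) = Rational(9, 56257)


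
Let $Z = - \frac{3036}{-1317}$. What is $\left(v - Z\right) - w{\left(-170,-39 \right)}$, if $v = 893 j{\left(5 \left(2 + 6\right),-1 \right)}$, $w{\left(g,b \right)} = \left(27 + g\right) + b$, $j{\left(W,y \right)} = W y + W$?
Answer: $\frac{78886}{439} \approx 179.69$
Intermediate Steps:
$j{\left(W,y \right)} = W + W y$
$w{\left(g,b \right)} = 27 + b + g$
$Z = \frac{1012}{439}$ ($Z = \left(-3036\right) \left(- \frac{1}{1317}\right) = \frac{1012}{439} \approx 2.3052$)
$v = 0$ ($v = 893 \cdot 5 \left(2 + 6\right) \left(1 - 1\right) = 893 \cdot 5 \cdot 8 \cdot 0 = 893 \cdot 40 \cdot 0 = 893 \cdot 0 = 0$)
$\left(v - Z\right) - w{\left(-170,-39 \right)} = \left(0 - \frac{1012}{439}\right) - \left(27 - 39 - 170\right) = \left(0 - \frac{1012}{439}\right) - -182 = - \frac{1012}{439} + 182 = \frac{78886}{439}$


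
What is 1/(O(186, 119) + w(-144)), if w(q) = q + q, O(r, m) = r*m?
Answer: 1/21846 ≈ 4.5775e-5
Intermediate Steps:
O(r, m) = m*r
w(q) = 2*q
1/(O(186, 119) + w(-144)) = 1/(119*186 + 2*(-144)) = 1/(22134 - 288) = 1/21846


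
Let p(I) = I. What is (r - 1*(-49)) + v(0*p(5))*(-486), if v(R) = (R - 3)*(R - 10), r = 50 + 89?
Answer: -14392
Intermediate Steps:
r = 139
v(R) = (-10 + R)*(-3 + R) (v(R) = (-3 + R)*(-10 + R) = (-10 + R)*(-3 + R))
(r - 1*(-49)) + v(0*p(5))*(-486) = (139 - 1*(-49)) + (30 + (0*5)² - 0*5)*(-486) = (139 + 49) + (30 + 0² - 13*0)*(-486) = 188 + (30 + 0 + 0)*(-486) = 188 + 30*(-486) = 188 - 14580 = -14392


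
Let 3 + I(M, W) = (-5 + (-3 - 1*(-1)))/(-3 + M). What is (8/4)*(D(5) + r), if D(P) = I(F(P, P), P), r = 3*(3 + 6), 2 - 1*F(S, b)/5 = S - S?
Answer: 46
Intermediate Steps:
F(S, b) = 10 (F(S, b) = 10 - 5*(S - S) = 10 - 5*0 = 10 + 0 = 10)
r = 27 (r = 3*9 = 27)
I(M, W) = -3 - 7/(-3 + M) (I(M, W) = -3 + (-5 + (-3 - 1*(-1)))/(-3 + M) = -3 + (-5 + (-3 + 1))/(-3 + M) = -3 + (-5 - 2)/(-3 + M) = -3 - 7/(-3 + M))
D(P) = -4 (D(P) = (2 - 3*10)/(-3 + 10) = (2 - 30)/7 = (1/7)*(-28) = -4)
(8/4)*(D(5) + r) = (8/4)*(-4 + 27) = (8*(1/4))*23 = 2*23 = 46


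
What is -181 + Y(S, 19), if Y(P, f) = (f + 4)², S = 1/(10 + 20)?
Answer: 348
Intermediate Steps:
S = 1/30 ≈ 0.033333
Y(P, f) = (4 + f)²
-181 + Y(S, 19) = -181 + (4 + 19)² = -181 + 23² = -181 + 529 = 348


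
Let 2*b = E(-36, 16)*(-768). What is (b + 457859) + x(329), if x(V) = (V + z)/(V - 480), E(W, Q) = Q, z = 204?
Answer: 68208432/151 ≈ 4.5171e+5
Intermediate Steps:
b = -6144 (b = (16*(-768))/2 = (1/2)*(-12288) = -6144)
x(V) = (204 + V)/(-480 + V) (x(V) = (V + 204)/(V - 480) = (204 + V)/(-480 + V))
(b + 457859) + x(329) = (-6144 + 457859) + (204 + 329)/(-480 + 329) = 451715 + 533/(-151) = 451715 - 1/151*533 = 451715 - 533/151 = 68208432/151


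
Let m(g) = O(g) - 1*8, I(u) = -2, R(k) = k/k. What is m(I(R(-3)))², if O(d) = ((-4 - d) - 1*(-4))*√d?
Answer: 56 - 32*I*√2 ≈ 56.0 - 45.255*I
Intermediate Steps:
R(k) = 1
O(d) = -d^(3/2) (O(d) = ((-4 - d) + 4)*√d = (-d)*√d = -d^(3/2))
m(g) = -8 - g^(3/2) (m(g) = -g^(3/2) - 1*8 = -g^(3/2) - 8 = -8 - g^(3/2))
m(I(R(-3)))² = (-8 - (-2)^(3/2))² = (-8 - (-2)*I*√2)² = (-8 + 2*I*√2)²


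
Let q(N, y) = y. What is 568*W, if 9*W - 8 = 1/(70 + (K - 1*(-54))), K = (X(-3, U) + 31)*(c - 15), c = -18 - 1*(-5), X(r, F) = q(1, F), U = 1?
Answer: 876850/1737 ≈ 504.81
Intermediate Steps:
X(r, F) = F
c = -13 (c = -18 + 5 = -13)
K = -896 (K = (1 + 31)*(-13 - 15) = 32*(-28) = -896)
W = 6175/6948 (W = 8/9 + 1/(9*(70 + (-896 - 1*(-54)))) = 8/9 + 1/(9*(70 + (-896 + 54))) = 8/9 + 1/(9*(70 - 842)) = 8/9 + (⅑)/(-772) = 8/9 + (⅑)*(-1/772) = 8/9 - 1/6948 = 6175/6948 ≈ 0.88875)
568*W = 568*(6175/6948) = 876850/1737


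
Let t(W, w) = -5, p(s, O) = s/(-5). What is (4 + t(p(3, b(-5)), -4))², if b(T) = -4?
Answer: 1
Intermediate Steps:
p(s, O) = -s/5 (p(s, O) = s*(-⅕) = -s/5)
(4 + t(p(3, b(-5)), -4))² = (4 - 5)² = (-1)² = 1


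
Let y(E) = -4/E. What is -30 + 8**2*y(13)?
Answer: -646/13 ≈ -49.692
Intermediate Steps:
-30 + 8**2*y(13) = -30 + 8**2*(-4/13) = -30 + 64*(-4*1/13) = -30 + 64*(-4/13) = -30 - 256/13 = -646/13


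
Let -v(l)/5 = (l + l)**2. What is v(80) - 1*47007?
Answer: -175007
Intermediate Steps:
v(l) = -20*l**2 (v(l) = -5*(l + l)**2 = -5*4*l**2 = -20*l**2)
v(80) - 1*47007 = -20*80**2 - 1*47007 = -20*6400 - 47007 = -128000 - 47007 = -175007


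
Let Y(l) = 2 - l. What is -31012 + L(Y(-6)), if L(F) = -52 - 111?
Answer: -31175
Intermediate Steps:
L(F) = -163
-31012 + L(Y(-6)) = -31012 - 163 = -31175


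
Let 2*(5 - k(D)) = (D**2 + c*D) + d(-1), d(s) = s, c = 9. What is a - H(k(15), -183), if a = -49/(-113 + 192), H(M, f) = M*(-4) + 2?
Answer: -55349/79 ≈ -700.62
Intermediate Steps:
k(D) = 11/2 - 9*D/2 - D**2/2 (k(D) = 5 - ((D**2 + 9*D) - 1)/2 = 5 - (-1 + D**2 + 9*D)/2 = 5 + (1/2 - 9*D/2 - D**2/2) = 11/2 - 9*D/2 - D**2/2)
H(M, f) = 2 - 4*M (H(M, f) = -4*M + 2 = 2 - 4*M)
a = -49/79 ≈ -0.62025
a - H(k(15), -183) = -49/79 - (2 - 4*(11/2 - 9/2*15 - 1/2*15**2)) = -49/79 - (2 - 4*(11/2 - 135/2 - 1/2*225)) = -49/79 - (2 - 4*(11/2 - 135/2 - 225/2)) = -49/79 - (2 - 4*(-349/2)) = -49/79 - (2 + 698) = -49/79 - 1*700 = -49/79 - 700 = -55349/79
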